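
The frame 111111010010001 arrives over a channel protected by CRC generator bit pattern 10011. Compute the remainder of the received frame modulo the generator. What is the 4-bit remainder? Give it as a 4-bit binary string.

0001

Modulo-2 division of 111111010010001 by 10011:
  pos 0: 11111 XOR 10011 = 01100
  pos 1: 11001 XOR 10011 = 01010
  pos 2: 10100 XOR 10011 = 00111
  pos 4: 11110 XOR 10011 = 01101
  pos 5: 11010 XOR 10011 = 01001
  pos 6: 10011 XOR 10011 = 00000
Remainder = 0001 (nonzero — an error is detected).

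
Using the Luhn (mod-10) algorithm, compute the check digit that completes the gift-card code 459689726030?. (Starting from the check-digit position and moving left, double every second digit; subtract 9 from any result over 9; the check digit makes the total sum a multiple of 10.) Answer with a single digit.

6

Partial digits right→left: 0 3 0 6 2 7 9 8 6 9 5 4
Double every second digit counting from the check-digit position (so the 1st, 3rd, 5th, ... of the partial from the right).
  doubled (with −9 where >9): 0 0 4 9 3 1 → sum 17
  kept as-is: 3 6 7 8 9 4 → sum 37
Total = 17 + 37 = 54.
Check digit = (10 − (54 mod 10)) mod 10 = 6.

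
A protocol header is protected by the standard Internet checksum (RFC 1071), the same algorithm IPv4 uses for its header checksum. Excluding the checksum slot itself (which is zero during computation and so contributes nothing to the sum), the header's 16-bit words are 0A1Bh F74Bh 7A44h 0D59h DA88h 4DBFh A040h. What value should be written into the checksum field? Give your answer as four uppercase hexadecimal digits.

One's-complement addition (fold any carry out of bit 15 back into bit 0):
  0x0A1B + 0xF74B = 0x10166 → wrap carry → 0x0167
  0x0167 + 0x7A44 = 0x07BAB
  0x7BAB + 0x0D59 = 0x08904
  0x8904 + 0xDA88 = 0x1638C → wrap carry → 0x638D
  0x638D + 0x4DBF = 0x0B14C
  0xB14C + 0xA040 = 0x1518C → wrap carry → 0x518D
One's-complement sum = 0x518D.
Checksum = ~0x518D & 0xFFFF = 0xAE72.

AE72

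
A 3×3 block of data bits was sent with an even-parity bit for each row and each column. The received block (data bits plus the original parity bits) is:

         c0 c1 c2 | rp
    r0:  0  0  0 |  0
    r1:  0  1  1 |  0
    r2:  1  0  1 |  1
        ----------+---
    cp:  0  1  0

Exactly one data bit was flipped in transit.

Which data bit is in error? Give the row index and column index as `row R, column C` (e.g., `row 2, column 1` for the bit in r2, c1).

Recompute each row's even parity and compare to rp:
  r0: data parity 0, sent rp 0 → ok
  r1: data parity 0, sent rp 0 → ok
  r2: data parity 0, sent rp 1 → mismatch
Recompute each column's even parity and compare to cp:
  c0: data parity 1, sent cp 0 → mismatch
  c1: data parity 1, sent cp 1 → ok
  c2: data parity 0, sent cp 0 → ok
Exactly one row (r2) and one column (c0) fail → the flipped bit is at their intersection.

row 2, column 0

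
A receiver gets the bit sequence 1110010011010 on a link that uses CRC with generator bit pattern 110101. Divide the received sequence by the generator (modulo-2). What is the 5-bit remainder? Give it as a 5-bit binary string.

00100

Modulo-2 division of 1110010011010 by 110101:
  pos 0: 111001 XOR 110101 = 001100
  pos 2: 110000 XOR 110101 = 000101
  pos 5: 101110 XOR 110101 = 011011
  pos 6: 110111 XOR 110101 = 000010
Remainder = 00100 (nonzero — an error is detected).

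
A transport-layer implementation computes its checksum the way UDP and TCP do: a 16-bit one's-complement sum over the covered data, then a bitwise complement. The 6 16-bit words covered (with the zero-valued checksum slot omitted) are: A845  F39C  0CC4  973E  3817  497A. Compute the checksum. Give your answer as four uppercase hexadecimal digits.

One's-complement addition (fold any carry out of bit 15 back into bit 0):
  0xA845 + 0xF39C = 0x19BE1 → wrap carry → 0x9BE2
  0x9BE2 + 0x0CC4 = 0x0A8A6
  0xA8A6 + 0x973E = 0x13FE4 → wrap carry → 0x3FE5
  0x3FE5 + 0x3817 = 0x077FC
  0x77FC + 0x497A = 0x0C176
One's-complement sum = 0xC176.
Checksum = ~0xC176 & 0xFFFF = 0x3E89.

3E89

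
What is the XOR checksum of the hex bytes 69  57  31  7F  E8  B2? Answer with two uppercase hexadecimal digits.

2A

XOR the bytes together:
  start with 0x69
  0x69 ⊕ 0x57 = 0x3E
  0x3E ⊕ 0x31 = 0x0F
  0x0F ⊕ 0x7F = 0x70
  0x70 ⊕ 0xE8 = 0x98
  0x98 ⊕ 0xB2 = 0x2A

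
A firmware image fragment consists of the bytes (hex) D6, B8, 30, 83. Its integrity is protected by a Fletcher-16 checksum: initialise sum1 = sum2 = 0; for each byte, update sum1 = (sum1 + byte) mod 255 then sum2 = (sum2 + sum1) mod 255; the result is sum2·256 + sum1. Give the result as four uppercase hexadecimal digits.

Running sums (mod 255):
  after byte 0 (D6): sum1=214, sum2=214
  after byte 1 (B8): sum1=143, sum2=102
  after byte 2 (30): sum1=191, sum2=38
  after byte 3 (83): sum1=67, sum2=105
Checksum = sum2·256 + sum1 = 105·256 + 67 = 26947 = 0x6943.

6943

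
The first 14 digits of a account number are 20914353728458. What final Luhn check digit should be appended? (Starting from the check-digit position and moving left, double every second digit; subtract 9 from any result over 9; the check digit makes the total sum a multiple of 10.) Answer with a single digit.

7

Partial digits right→left: 8 5 4 8 2 7 3 5 3 4 1 9 0 2
Double every second digit counting from the check-digit position (so the 1st, 3rd, 5th, ... of the partial from the right).
  doubled (with −9 where >9): 7 8 4 6 6 2 0 → sum 33
  kept as-is: 5 8 7 5 4 9 2 → sum 40
Total = 33 + 40 = 73.
Check digit = (10 − (73 mod 10)) mod 10 = 7.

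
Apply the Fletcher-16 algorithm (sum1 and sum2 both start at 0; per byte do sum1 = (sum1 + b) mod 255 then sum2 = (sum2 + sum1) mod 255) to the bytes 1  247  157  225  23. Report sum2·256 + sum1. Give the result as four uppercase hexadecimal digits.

988F

Running sums (mod 255):
  after byte 0 (1): sum1=1, sum2=1
  after byte 1 (247): sum1=248, sum2=249
  after byte 2 (157): sum1=150, sum2=144
  after byte 3 (225): sum1=120, sum2=9
  after byte 4 (23): sum1=143, sum2=152
Checksum = sum2·256 + sum1 = 152·256 + 143 = 39055 = 0x988F.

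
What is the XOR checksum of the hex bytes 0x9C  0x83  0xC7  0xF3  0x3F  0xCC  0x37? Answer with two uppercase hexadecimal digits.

EF

XOR the bytes together:
  start with 0x9C
  0x9C ⊕ 0x83 = 0x1F
  0x1F ⊕ 0xC7 = 0xD8
  0xD8 ⊕ 0xF3 = 0x2B
  0x2B ⊕ 0x3F = 0x14
  0x14 ⊕ 0xCC = 0xD8
  0xD8 ⊕ 0x37 = 0xEF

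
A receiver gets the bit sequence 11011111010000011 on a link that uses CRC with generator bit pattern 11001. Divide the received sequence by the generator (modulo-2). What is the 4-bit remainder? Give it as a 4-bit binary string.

Modulo-2 division of 11011111010000011 by 11001:
  pos 0: 11011 XOR 11001 = 00010
  pos 3: 10111 XOR 11001 = 01110
  pos 4: 11100 XOR 11001 = 00101
  pos 6: 10110 XOR 11001 = 01111
  pos 7: 11110 XOR 11001 = 00111
  pos 9: 11100 XOR 11001 = 00101
  pos 11: 10101 XOR 11001 = 01100
  pos 12: 11001 XOR 11001 = 00000
Remainder = 0000 (zero — the frame passes the CRC check).

0000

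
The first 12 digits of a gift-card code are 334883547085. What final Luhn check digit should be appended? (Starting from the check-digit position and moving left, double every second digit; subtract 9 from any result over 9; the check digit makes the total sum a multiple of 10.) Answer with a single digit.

7

Partial digits right→left: 5 8 0 7 4 5 3 8 8 4 3 3
Double every second digit counting from the check-digit position (so the 1st, 3rd, 5th, ... of the partial from the right).
  doubled (with −9 where >9): 1 0 8 6 7 6 → sum 28
  kept as-is: 8 7 5 8 4 3 → sum 35
Total = 28 + 35 = 63.
Check digit = (10 − (63 mod 10)) mod 10 = 7.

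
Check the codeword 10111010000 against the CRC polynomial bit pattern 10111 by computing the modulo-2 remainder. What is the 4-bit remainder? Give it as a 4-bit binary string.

Modulo-2 division of 10111010000 by 10111:
  pos 0: 10111 XOR 10111 = 00000
  pos 6: 10000 XOR 10111 = 00111
Remainder = 0111 (nonzero — an error is detected).

0111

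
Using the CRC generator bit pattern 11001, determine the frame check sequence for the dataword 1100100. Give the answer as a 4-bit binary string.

0000

Append 4 zeros: 11001000000. Divide by 11001 (XOR where the leading bit is 1):
  pos 0: 11001 XOR 11001 = 00000
Remainder (last 4 bits) = 0000. This is the CRC / FCS.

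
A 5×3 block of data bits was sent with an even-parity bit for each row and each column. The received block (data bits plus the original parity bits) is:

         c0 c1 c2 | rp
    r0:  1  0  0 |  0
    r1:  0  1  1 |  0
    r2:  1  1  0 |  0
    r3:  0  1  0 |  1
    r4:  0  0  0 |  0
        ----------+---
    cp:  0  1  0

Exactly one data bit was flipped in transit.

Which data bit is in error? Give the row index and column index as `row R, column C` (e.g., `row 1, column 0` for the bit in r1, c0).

row 0, column 2

Recompute each row's even parity and compare to rp:
  r0: data parity 1, sent rp 0 → mismatch
  r1: data parity 0, sent rp 0 → ok
  r2: data parity 0, sent rp 0 → ok
  r3: data parity 1, sent rp 1 → ok
  r4: data parity 0, sent rp 0 → ok
Recompute each column's even parity and compare to cp:
  c0: data parity 0, sent cp 0 → ok
  c1: data parity 1, sent cp 1 → ok
  c2: data parity 1, sent cp 0 → mismatch
Exactly one row (r0) and one column (c2) fail → the flipped bit is at their intersection.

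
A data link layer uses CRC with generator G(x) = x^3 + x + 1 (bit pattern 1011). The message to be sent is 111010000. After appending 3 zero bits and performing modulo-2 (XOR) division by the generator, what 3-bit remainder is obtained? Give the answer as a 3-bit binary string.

000

Append 3 zeros: 111010000000. Divide by 1011 (XOR where the leading bit is 1):
  pos 0: 1110 XOR 1011 = 0101
  pos 1: 1011 XOR 1011 = 0000
Remainder (last 3 bits) = 000. This is the CRC / FCS.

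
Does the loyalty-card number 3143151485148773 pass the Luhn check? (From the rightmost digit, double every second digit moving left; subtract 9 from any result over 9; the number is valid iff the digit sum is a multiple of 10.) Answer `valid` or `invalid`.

From the right, keep odd positions and double even positions (subtract 9 from any doubled value over 9):
  doubled (positions 2,4,...): 5 7 2 7 2 2 8 6 → sum 39
  kept (positions 1,3,...): 3 7 4 5 4 5 3 1 → sum 32
Total = 71.
71 mod 10 = 1, so the number is invalid.

invalid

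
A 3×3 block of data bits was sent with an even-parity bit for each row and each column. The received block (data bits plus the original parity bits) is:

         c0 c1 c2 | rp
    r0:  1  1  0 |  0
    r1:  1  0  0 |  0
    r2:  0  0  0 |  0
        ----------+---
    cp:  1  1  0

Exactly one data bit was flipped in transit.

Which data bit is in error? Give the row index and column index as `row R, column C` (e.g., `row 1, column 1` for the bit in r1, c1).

Recompute each row's even parity and compare to rp:
  r0: data parity 0, sent rp 0 → ok
  r1: data parity 1, sent rp 0 → mismatch
  r2: data parity 0, sent rp 0 → ok
Recompute each column's even parity and compare to cp:
  c0: data parity 0, sent cp 1 → mismatch
  c1: data parity 1, sent cp 1 → ok
  c2: data parity 0, sent cp 0 → ok
Exactly one row (r1) and one column (c0) fail → the flipped bit is at their intersection.

row 1, column 0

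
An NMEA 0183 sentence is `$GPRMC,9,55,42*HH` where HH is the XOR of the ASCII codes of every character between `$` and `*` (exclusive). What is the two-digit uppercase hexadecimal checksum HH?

58

XOR the ASCII codes of the payload characters:
  'G' = 0x47 → acc = 0x47
  'P' = 0x50 → acc = 0x17
  'R' = 0x52 → acc = 0x45
  'M' = 0x4D → acc = 0x08
  'C' = 0x43 → acc = 0x4B
  ',' = 0x2C → acc = 0x67
  '9' = 0x39 → acc = 0x5E
  ',' = 0x2C → acc = 0x72
  '5' = 0x35 → acc = 0x47
  '5' = 0x35 → acc = 0x72
  ',' = 0x2C → acc = 0x5E
  '4' = 0x34 → acc = 0x6A
  '2' = 0x32 → acc = 0x58
Checksum = 0x58.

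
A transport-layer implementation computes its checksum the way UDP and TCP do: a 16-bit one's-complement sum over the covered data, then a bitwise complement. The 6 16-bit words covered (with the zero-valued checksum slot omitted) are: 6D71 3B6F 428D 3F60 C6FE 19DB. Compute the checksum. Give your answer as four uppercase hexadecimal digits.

One's-complement addition (fold any carry out of bit 15 back into bit 0):
  0x6D71 + 0x3B6F = 0x0A8E0
  0xA8E0 + 0x428D = 0x0EB6D
  0xEB6D + 0x3F60 = 0x12ACD → wrap carry → 0x2ACE
  0x2ACE + 0xC6FE = 0x0F1CC
  0xF1CC + 0x19DB = 0x10BA7 → wrap carry → 0x0BA8
One's-complement sum = 0x0BA8.
Checksum = ~0x0BA8 & 0xFFFF = 0xF457.

F457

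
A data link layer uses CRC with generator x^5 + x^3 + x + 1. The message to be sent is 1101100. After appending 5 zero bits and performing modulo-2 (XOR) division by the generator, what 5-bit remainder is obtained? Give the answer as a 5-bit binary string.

10111

Append 5 zeros: 110110000000. Divide by 101011 (XOR where the leading bit is 1):
  pos 0: 110110 XOR 101011 = 011101
  pos 1: 111010 XOR 101011 = 010001
  pos 2: 100010 XOR 101011 = 001001
  pos 4: 100100 XOR 101011 = 001111
  pos 6: 111100 XOR 101011 = 010111
Remainder (last 5 bits) = 10111. This is the CRC / FCS.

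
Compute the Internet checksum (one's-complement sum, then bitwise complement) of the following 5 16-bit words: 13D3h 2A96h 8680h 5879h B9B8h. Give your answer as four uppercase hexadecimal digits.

28E4

One's-complement addition (fold any carry out of bit 15 back into bit 0):
  0x13D3 + 0x2A96 = 0x03E69
  0x3E69 + 0x8680 = 0x0C4E9
  0xC4E9 + 0x5879 = 0x11D62 → wrap carry → 0x1D63
  0x1D63 + 0xB9B8 = 0x0D71B
One's-complement sum = 0xD71B.
Checksum = ~0xD71B & 0xFFFF = 0x28E4.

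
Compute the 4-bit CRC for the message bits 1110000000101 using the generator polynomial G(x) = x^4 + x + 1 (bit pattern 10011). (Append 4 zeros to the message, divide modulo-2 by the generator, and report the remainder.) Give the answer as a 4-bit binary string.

Append 4 zeros: 11100000001010000. Divide by 10011 (XOR where the leading bit is 1):
  pos 0: 11100 XOR 10011 = 01111
  pos 1: 11110 XOR 10011 = 01101
  pos 2: 11010 XOR 10011 = 01001
  pos 3: 10010 XOR 10011 = 00001
  pos 7: 10010 XOR 10011 = 00001
  pos 11: 11000 XOR 10011 = 01011
  pos 12: 10110 XOR 10011 = 00101
Remainder (last 4 bits) = 0101. This is the CRC / FCS.

0101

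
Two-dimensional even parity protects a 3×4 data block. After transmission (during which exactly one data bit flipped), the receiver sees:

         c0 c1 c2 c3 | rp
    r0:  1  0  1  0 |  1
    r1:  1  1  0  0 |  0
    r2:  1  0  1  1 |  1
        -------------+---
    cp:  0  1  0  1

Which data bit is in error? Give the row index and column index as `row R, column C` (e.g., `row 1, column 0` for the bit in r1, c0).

Recompute each row's even parity and compare to rp:
  r0: data parity 0, sent rp 1 → mismatch
  r1: data parity 0, sent rp 0 → ok
  r2: data parity 1, sent rp 1 → ok
Recompute each column's even parity and compare to cp:
  c0: data parity 1, sent cp 0 → mismatch
  c1: data parity 1, sent cp 1 → ok
  c2: data parity 0, sent cp 0 → ok
  c3: data parity 1, sent cp 1 → ok
Exactly one row (r0) and one column (c0) fail → the flipped bit is at their intersection.

row 0, column 0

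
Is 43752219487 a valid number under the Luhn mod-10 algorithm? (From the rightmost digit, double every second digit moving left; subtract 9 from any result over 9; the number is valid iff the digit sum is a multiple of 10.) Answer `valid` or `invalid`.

invalid

From the right, keep odd positions and double even positions (subtract 9 from any doubled value over 9):
  doubled (positions 2,4,...): 7 9 4 1 6 → sum 27
  kept (positions 1,3,...): 7 4 1 2 7 4 → sum 25
Total = 52.
52 mod 10 = 2, so the number is invalid.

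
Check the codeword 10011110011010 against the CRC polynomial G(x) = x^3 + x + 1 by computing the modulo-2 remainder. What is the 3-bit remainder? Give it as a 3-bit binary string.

Modulo-2 division of 10011110011010 by 1011:
  pos 0: 1001 XOR 1011 = 0010
  pos 2: 1011 XOR 1011 = 0000
  pos 6: 1001 XOR 1011 = 0010
  pos 8: 1010 XOR 1011 = 0001
Remainder = 110 (nonzero — an error is detected).

110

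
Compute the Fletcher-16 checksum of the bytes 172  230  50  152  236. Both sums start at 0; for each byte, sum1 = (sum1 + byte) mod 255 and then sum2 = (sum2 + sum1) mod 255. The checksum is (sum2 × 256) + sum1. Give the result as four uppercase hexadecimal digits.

Running sums (mod 255):
  after byte 0 (172): sum1=172, sum2=172
  after byte 1 (230): sum1=147, sum2=64
  after byte 2 (50): sum1=197, sum2=6
  after byte 3 (152): sum1=94, sum2=100
  after byte 4 (236): sum1=75, sum2=175
Checksum = sum2·256 + sum1 = 175·256 + 75 = 44875 = 0xAF4B.

AF4B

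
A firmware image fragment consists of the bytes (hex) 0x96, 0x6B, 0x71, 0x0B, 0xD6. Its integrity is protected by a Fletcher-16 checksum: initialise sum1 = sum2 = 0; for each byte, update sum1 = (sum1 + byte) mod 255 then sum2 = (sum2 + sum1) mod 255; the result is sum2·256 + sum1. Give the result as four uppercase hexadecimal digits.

DF55

Running sums (mod 255):
  after byte 0 (0x96): sum1=150, sum2=150
  after byte 1 (0x6B): sum1=2, sum2=152
  after byte 2 (0x71): sum1=115, sum2=12
  after byte 3 (0x0B): sum1=126, sum2=138
  after byte 4 (0xD6): sum1=85, sum2=223
Checksum = sum2·256 + sum1 = 223·256 + 85 = 57173 = 0xDF55.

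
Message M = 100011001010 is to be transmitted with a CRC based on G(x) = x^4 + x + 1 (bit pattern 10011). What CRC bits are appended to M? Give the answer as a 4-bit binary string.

Append 4 zeros: 1000110010100000. Divide by 10011 (XOR where the leading bit is 1):
  pos 0: 10001 XOR 10011 = 00010
  pos 3: 10100 XOR 10011 = 00111
  pos 5: 11110 XOR 10011 = 01101
  pos 6: 11011 XOR 10011 = 01000
  pos 7: 10000 XOR 10011 = 00011
  pos 10: 11000 XOR 10011 = 01011
  pos 11: 10110 XOR 10011 = 00101
Remainder (last 4 bits) = 0101. This is the CRC / FCS.

0101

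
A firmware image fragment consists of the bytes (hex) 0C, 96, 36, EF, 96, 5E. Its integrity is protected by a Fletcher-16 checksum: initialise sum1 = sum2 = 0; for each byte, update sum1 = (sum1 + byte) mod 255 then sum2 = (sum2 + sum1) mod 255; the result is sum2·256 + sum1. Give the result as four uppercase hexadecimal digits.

6DBD

Running sums (mod 255):
  after byte 0 (0C): sum1=12, sum2=12
  after byte 1 (96): sum1=162, sum2=174
  after byte 2 (36): sum1=216, sum2=135
  after byte 3 (EF): sum1=200, sum2=80
  after byte 4 (96): sum1=95, sum2=175
  after byte 5 (5E): sum1=189, sum2=109
Checksum = sum2·256 + sum1 = 109·256 + 189 = 28093 = 0x6DBD.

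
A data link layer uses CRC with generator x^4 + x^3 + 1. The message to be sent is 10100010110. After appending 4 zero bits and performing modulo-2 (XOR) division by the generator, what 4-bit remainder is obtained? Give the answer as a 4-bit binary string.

0101

Append 4 zeros: 101000101100000. Divide by 11001 (XOR where the leading bit is 1):
  pos 0: 10100 XOR 11001 = 01101
  pos 1: 11010 XOR 11001 = 00011
  pos 4: 11101 XOR 11001 = 00100
  pos 6: 10010 XOR 11001 = 01011
  pos 7: 10110 XOR 11001 = 01111
  pos 8: 11110 XOR 11001 = 00111
  pos 10: 11100 XOR 11001 = 00101
Remainder (last 4 bits) = 0101. This is the CRC / FCS.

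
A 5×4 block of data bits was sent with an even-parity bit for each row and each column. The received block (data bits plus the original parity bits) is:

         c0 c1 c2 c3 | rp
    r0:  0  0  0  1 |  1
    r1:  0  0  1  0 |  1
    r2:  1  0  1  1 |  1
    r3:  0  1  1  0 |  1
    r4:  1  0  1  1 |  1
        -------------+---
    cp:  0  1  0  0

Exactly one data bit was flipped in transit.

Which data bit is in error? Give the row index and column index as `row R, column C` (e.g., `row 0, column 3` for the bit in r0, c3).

Recompute each row's even parity and compare to rp:
  r0: data parity 1, sent rp 1 → ok
  r1: data parity 1, sent rp 1 → ok
  r2: data parity 1, sent rp 1 → ok
  r3: data parity 0, sent rp 1 → mismatch
  r4: data parity 1, sent rp 1 → ok
Recompute each column's even parity and compare to cp:
  c0: data parity 0, sent cp 0 → ok
  c1: data parity 1, sent cp 1 → ok
  c2: data parity 0, sent cp 0 → ok
  c3: data parity 1, sent cp 0 → mismatch
Exactly one row (r3) and one column (c3) fail → the flipped bit is at their intersection.

row 3, column 3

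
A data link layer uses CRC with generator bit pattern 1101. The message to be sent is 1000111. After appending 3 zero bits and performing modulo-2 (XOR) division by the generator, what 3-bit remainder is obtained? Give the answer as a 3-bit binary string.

Append 3 zeros: 1000111000. Divide by 1101 (XOR where the leading bit is 1):
  pos 0: 1000 XOR 1101 = 0101
  pos 1: 1011 XOR 1101 = 0110
  pos 2: 1101 XOR 1101 = 0000
  pos 6: 1000 XOR 1101 = 0101
Remainder (last 3 bits) = 101. This is the CRC / FCS.

101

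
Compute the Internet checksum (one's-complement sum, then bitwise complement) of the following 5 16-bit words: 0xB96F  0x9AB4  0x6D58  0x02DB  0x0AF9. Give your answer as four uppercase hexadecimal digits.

30AF

One's-complement addition (fold any carry out of bit 15 back into bit 0):
  0xB96F + 0x9AB4 = 0x15423 → wrap carry → 0x5424
  0x5424 + 0x6D58 = 0x0C17C
  0xC17C + 0x02DB = 0x0C457
  0xC457 + 0x0AF9 = 0x0CF50
One's-complement sum = 0xCF50.
Checksum = ~0xCF50 & 0xFFFF = 0x30AF.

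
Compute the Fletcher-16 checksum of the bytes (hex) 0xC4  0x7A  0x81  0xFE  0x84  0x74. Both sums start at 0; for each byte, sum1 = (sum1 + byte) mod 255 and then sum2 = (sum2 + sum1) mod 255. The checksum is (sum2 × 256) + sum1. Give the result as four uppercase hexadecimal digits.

Running sums (mod 255):
  after byte 0 (0xC4): sum1=196, sum2=196
  after byte 1 (0x7A): sum1=63, sum2=4
  after byte 2 (0x81): sum1=192, sum2=196
  after byte 3 (0xFE): sum1=191, sum2=132
  after byte 4 (0x84): sum1=68, sum2=200
  after byte 5 (0x74): sum1=184, sum2=129
Checksum = sum2·256 + sum1 = 129·256 + 184 = 33208 = 0x81B8.

81B8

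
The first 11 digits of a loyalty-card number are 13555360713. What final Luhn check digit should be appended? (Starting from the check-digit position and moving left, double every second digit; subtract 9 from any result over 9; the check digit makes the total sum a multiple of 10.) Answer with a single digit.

Partial digits right→left: 3 1 7 0 6 3 5 5 5 3 1
Double every second digit counting from the check-digit position (so the 1st, 3rd, 5th, ... of the partial from the right).
  doubled (with −9 where >9): 6 5 3 1 1 2 → sum 18
  kept as-is: 1 0 3 5 3 → sum 12
Total = 18 + 12 = 30.
Check digit = (10 − (30 mod 10)) mod 10 = 0.

0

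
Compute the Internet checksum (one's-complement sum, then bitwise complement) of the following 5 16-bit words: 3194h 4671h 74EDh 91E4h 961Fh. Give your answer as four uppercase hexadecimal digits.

EB08

One's-complement addition (fold any carry out of bit 15 back into bit 0):
  0x3194 + 0x4671 = 0x07805
  0x7805 + 0x74ED = 0x0ECF2
  0xECF2 + 0x91E4 = 0x17ED6 → wrap carry → 0x7ED7
  0x7ED7 + 0x961F = 0x114F6 → wrap carry → 0x14F7
One's-complement sum = 0x14F7.
Checksum = ~0x14F7 & 0xFFFF = 0xEB08.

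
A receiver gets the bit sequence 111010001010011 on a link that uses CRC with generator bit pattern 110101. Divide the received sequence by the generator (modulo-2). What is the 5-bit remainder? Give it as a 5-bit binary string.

00000

Modulo-2 division of 111010001010011 by 110101:
  pos 0: 111010 XOR 110101 = 001111
  pos 2: 111100 XOR 110101 = 001001
  pos 4: 100110 XOR 110101 = 010011
  pos 5: 100111 XOR 110101 = 010010
  pos 6: 100100 XOR 110101 = 010001
  pos 7: 100010 XOR 110101 = 010111
  pos 8: 101111 XOR 110101 = 011010
  pos 9: 110101 XOR 110101 = 000000
Remainder = 00000 (zero — the frame passes the CRC check).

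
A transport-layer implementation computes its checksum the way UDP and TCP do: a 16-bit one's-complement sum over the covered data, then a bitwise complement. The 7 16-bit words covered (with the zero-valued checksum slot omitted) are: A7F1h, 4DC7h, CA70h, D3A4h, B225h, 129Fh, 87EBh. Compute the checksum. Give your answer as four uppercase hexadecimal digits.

One's-complement addition (fold any carry out of bit 15 back into bit 0):
  0xA7F1 + 0x4DC7 = 0x0F5B8
  0xF5B8 + 0xCA70 = 0x1C028 → wrap carry → 0xC029
  0xC029 + 0xD3A4 = 0x193CD → wrap carry → 0x93CE
  0x93CE + 0xB225 = 0x145F3 → wrap carry → 0x45F4
  0x45F4 + 0x129F = 0x05893
  0x5893 + 0x87EB = 0x0E07E
One's-complement sum = 0xE07E.
Checksum = ~0xE07E & 0xFFFF = 0x1F81.

1F81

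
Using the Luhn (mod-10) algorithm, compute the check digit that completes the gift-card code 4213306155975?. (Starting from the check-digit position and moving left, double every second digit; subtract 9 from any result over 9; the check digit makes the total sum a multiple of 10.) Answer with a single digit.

2

Partial digits right→left: 5 7 9 5 5 1 6 0 3 3 1 2 4
Double every second digit counting from the check-digit position (so the 1st, 3rd, 5th, ... of the partial from the right).
  doubled (with −9 where >9): 1 9 1 3 6 2 8 → sum 30
  kept as-is: 7 5 1 0 3 2 → sum 18
Total = 30 + 18 = 48.
Check digit = (10 − (48 mod 10)) mod 10 = 2.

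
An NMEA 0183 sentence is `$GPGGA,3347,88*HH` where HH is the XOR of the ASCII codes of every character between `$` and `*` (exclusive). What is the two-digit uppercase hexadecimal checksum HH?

55

XOR the ASCII codes of the payload characters:
  'G' = 0x47 → acc = 0x47
  'P' = 0x50 → acc = 0x17
  'G' = 0x47 → acc = 0x50
  'G' = 0x47 → acc = 0x17
  'A' = 0x41 → acc = 0x56
  ',' = 0x2C → acc = 0x7A
  '3' = 0x33 → acc = 0x49
  '3' = 0x33 → acc = 0x7A
  '4' = 0x34 → acc = 0x4E
  '7' = 0x37 → acc = 0x79
  ',' = 0x2C → acc = 0x55
  '8' = 0x38 → acc = 0x6D
  '8' = 0x38 → acc = 0x55
Checksum = 0x55.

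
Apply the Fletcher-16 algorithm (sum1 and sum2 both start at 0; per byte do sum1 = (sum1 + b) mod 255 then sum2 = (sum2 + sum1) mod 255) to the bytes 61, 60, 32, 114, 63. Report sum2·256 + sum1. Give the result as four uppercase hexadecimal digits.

A74B

Running sums (mod 255):
  after byte 0 (61): sum1=61, sum2=61
  after byte 1 (60): sum1=121, sum2=182
  after byte 2 (32): sum1=153, sum2=80
  after byte 3 (114): sum1=12, sum2=92
  after byte 4 (63): sum1=75, sum2=167
Checksum = sum2·256 + sum1 = 167·256 + 75 = 42827 = 0xA74B.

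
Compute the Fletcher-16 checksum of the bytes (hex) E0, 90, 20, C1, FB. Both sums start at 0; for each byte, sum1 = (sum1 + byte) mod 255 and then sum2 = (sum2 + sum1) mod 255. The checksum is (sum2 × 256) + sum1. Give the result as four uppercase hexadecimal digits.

Running sums (mod 255):
  after byte 0 (E0): sum1=224, sum2=224
  after byte 1 (90): sum1=113, sum2=82
  after byte 2 (20): sum1=145, sum2=227
  after byte 3 (C1): sum1=83, sum2=55
  after byte 4 (FB): sum1=79, sum2=134
Checksum = sum2·256 + sum1 = 134·256 + 79 = 34383 = 0x864F.

864F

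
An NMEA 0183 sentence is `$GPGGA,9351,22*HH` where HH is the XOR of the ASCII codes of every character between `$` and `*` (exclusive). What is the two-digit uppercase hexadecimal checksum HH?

58

XOR the ASCII codes of the payload characters:
  'G' = 0x47 → acc = 0x47
  'P' = 0x50 → acc = 0x17
  'G' = 0x47 → acc = 0x50
  'G' = 0x47 → acc = 0x17
  'A' = 0x41 → acc = 0x56
  ',' = 0x2C → acc = 0x7A
  '9' = 0x39 → acc = 0x43
  '3' = 0x33 → acc = 0x70
  '5' = 0x35 → acc = 0x45
  '1' = 0x31 → acc = 0x74
  ',' = 0x2C → acc = 0x58
  '2' = 0x32 → acc = 0x6A
  '2' = 0x32 → acc = 0x58
Checksum = 0x58.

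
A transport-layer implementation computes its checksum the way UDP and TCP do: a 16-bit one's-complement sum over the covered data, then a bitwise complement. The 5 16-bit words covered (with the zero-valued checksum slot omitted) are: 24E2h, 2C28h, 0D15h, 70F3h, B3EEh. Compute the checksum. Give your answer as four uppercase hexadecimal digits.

One's-complement addition (fold any carry out of bit 15 back into bit 0):
  0x24E2 + 0x2C28 = 0x0510A
  0x510A + 0x0D15 = 0x05E1F
  0x5E1F + 0x70F3 = 0x0CF12
  0xCF12 + 0xB3EE = 0x18300 → wrap carry → 0x8301
One's-complement sum = 0x8301.
Checksum = ~0x8301 & 0xFFFF = 0x7CFE.

7CFE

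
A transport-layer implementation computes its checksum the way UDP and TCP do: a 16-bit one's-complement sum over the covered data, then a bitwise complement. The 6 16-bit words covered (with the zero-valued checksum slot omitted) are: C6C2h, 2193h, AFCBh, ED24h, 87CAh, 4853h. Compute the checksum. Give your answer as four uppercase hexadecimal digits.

One's-complement addition (fold any carry out of bit 15 back into bit 0):
  0xC6C2 + 0x2193 = 0x0E855
  0xE855 + 0xAFCB = 0x19820 → wrap carry → 0x9821
  0x9821 + 0xED24 = 0x18545 → wrap carry → 0x8546
  0x8546 + 0x87CA = 0x10D10 → wrap carry → 0x0D11
  0x0D11 + 0x4853 = 0x05564
One's-complement sum = 0x5564.
Checksum = ~0x5564 & 0xFFFF = 0xAA9B.

AA9B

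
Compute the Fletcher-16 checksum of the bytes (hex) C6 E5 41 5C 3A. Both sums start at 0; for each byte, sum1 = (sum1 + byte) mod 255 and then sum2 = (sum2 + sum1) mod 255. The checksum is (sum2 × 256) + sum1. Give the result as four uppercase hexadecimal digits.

Running sums (mod 255):
  after byte 0 (C6): sum1=198, sum2=198
  after byte 1 (E5): sum1=172, sum2=115
  after byte 2 (41): sum1=237, sum2=97
  after byte 3 (5C): sum1=74, sum2=171
  after byte 4 (3A): sum1=132, sum2=48
Checksum = sum2·256 + sum1 = 48·256 + 132 = 12420 = 0x3084.

3084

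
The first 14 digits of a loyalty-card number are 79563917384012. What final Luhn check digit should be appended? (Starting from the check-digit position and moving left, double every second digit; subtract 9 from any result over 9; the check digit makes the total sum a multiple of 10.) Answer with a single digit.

Partial digits right→left: 2 1 0 4 8 3 7 1 9 3 6 5 9 7
Double every second digit counting from the check-digit position (so the 1st, 3rd, 5th, ... of the partial from the right).
  doubled (with −9 where >9): 4 0 7 5 9 3 9 → sum 37
  kept as-is: 1 4 3 1 3 5 7 → sum 24
Total = 37 + 24 = 61.
Check digit = (10 − (61 mod 10)) mod 10 = 9.

9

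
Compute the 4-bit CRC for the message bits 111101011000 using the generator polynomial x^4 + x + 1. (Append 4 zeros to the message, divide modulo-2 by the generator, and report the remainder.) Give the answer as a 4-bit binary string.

Append 4 zeros: 1111010110000000. Divide by 10011 (XOR where the leading bit is 1):
  pos 0: 11110 XOR 10011 = 01101
  pos 1: 11011 XOR 10011 = 01000
  pos 2: 10000 XOR 10011 = 00011
  pos 5: 11110 XOR 10011 = 01101
  pos 6: 11010 XOR 10011 = 01001
  pos 7: 10010 XOR 10011 = 00001
  pos 11: 10000 XOR 10011 = 00011
Remainder (last 4 bits) = 0011. This is the CRC / FCS.

0011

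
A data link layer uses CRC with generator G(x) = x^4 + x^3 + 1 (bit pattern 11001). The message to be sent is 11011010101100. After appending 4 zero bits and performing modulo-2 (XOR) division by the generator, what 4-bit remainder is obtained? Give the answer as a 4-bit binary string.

Append 4 zeros: 110110101011000000. Divide by 11001 (XOR where the leading bit is 1):
  pos 0: 11011 XOR 11001 = 00010
  pos 3: 10010 XOR 11001 = 01011
  pos 4: 10111 XOR 11001 = 01110
  pos 5: 11100 XOR 11001 = 00101
  pos 7: 10111 XOR 11001 = 01110
  pos 8: 11100 XOR 11001 = 00101
  pos 10: 10100 XOR 11001 = 01101
  pos 11: 11010 XOR 11001 = 00011
Remainder (last 4 bits) = 1100. This is the CRC / FCS.

1100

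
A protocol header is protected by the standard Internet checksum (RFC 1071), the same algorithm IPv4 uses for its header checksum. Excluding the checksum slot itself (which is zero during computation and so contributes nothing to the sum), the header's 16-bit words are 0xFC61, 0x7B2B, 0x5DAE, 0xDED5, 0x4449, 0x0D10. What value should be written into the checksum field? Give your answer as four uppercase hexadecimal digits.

One's-complement addition (fold any carry out of bit 15 back into bit 0):
  0xFC61 + 0x7B2B = 0x1778C → wrap carry → 0x778D
  0x778D + 0x5DAE = 0x0D53B
  0xD53B + 0xDED5 = 0x1B410 → wrap carry → 0xB411
  0xB411 + 0x4449 = 0x0F85A
  0xF85A + 0x0D10 = 0x1056A → wrap carry → 0x056B
One's-complement sum = 0x056B.
Checksum = ~0x056B & 0xFFFF = 0xFA94.

FA94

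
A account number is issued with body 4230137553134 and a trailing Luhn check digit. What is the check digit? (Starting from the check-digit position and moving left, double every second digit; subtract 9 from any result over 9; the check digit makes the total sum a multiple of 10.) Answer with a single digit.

Partial digits right→left: 4 3 1 3 5 5 7 3 1 0 3 2 4
Double every second digit counting from the check-digit position (so the 1st, 3rd, 5th, ... of the partial from the right).
  doubled (with −9 where >9): 8 2 1 5 2 6 8 → sum 32
  kept as-is: 3 3 5 3 0 2 → sum 16
Total = 32 + 16 = 48.
Check digit = (10 − (48 mod 10)) mod 10 = 2.

2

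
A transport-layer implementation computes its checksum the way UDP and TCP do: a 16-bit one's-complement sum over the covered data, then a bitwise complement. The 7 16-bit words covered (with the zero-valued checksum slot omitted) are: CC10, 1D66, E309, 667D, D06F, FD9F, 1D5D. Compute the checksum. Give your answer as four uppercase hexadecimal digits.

One's-complement addition (fold any carry out of bit 15 back into bit 0):
  0xCC10 + 0x1D66 = 0x0E976
  0xE976 + 0xE309 = 0x1CC7F → wrap carry → 0xCC80
  0xCC80 + 0x667D = 0x132FD → wrap carry → 0x32FE
  0x32FE + 0xD06F = 0x1036D → wrap carry → 0x036E
  0x036E + 0xFD9F = 0x1010D → wrap carry → 0x010E
  0x010E + 0x1D5D = 0x01E6B
One's-complement sum = 0x1E6B.
Checksum = ~0x1E6B & 0xFFFF = 0xE194.

E194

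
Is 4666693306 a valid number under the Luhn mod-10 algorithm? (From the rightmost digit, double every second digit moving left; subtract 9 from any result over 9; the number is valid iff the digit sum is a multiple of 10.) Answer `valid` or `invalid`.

From the right, keep odd positions and double even positions (subtract 9 from any doubled value over 9):
  doubled (positions 2,4,...): 0 6 3 3 8 → sum 20
  kept (positions 1,3,...): 6 3 9 6 6 → sum 30
Total = 50.
50 mod 10 = 0, so the number is valid.

valid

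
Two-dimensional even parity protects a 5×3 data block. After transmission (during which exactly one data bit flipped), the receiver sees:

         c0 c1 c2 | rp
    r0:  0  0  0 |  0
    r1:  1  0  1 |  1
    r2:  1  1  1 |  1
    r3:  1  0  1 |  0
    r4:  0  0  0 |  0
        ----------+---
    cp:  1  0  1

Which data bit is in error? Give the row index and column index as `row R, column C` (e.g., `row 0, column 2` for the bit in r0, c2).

Recompute each row's even parity and compare to rp:
  r0: data parity 0, sent rp 0 → ok
  r1: data parity 0, sent rp 1 → mismatch
  r2: data parity 1, sent rp 1 → ok
  r3: data parity 0, sent rp 0 → ok
  r4: data parity 0, sent rp 0 → ok
Recompute each column's even parity and compare to cp:
  c0: data parity 1, sent cp 1 → ok
  c1: data parity 1, sent cp 0 → mismatch
  c2: data parity 1, sent cp 1 → ok
Exactly one row (r1) and one column (c1) fail → the flipped bit is at their intersection.

row 1, column 1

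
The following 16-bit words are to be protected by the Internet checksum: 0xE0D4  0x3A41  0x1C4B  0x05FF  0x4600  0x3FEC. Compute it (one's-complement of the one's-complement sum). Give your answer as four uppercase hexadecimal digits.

3CB3

One's-complement addition (fold any carry out of bit 15 back into bit 0):
  0xE0D4 + 0x3A41 = 0x11B15 → wrap carry → 0x1B16
  0x1B16 + 0x1C4B = 0x03761
  0x3761 + 0x05FF = 0x03D60
  0x3D60 + 0x4600 = 0x08360
  0x8360 + 0x3FEC = 0x0C34C
One's-complement sum = 0xC34C.
Checksum = ~0xC34C & 0xFFFF = 0x3CB3.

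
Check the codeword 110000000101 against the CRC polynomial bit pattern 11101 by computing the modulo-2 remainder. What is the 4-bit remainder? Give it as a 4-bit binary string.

Modulo-2 division of 110000000101 by 11101:
  pos 0: 11000 XOR 11101 = 00101
  pos 2: 10100 XOR 11101 = 01001
  pos 3: 10010 XOR 11101 = 01111
  pos 4: 11110 XOR 11101 = 00011
  pos 7: 11101 XOR 11101 = 00000
Remainder = 0000 (zero — the frame passes the CRC check).

0000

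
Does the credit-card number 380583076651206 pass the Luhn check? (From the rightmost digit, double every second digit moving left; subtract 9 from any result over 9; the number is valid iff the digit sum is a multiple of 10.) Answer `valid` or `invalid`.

invalid

From the right, keep odd positions and double even positions (subtract 9 from any doubled value over 9):
  doubled (positions 2,4,...): 0 2 3 5 6 1 7 → sum 24
  kept (positions 1,3,...): 6 2 5 6 0 8 0 3 → sum 30
Total = 54.
54 mod 10 = 4, so the number is invalid.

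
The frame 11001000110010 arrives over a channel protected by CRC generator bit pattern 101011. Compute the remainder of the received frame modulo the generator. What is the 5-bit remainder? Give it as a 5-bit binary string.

Modulo-2 division of 11001000110010 by 101011:
  pos 0: 110010 XOR 101011 = 011001
  pos 1: 110010 XOR 101011 = 011001
  pos 2: 110010 XOR 101011 = 011001
  pos 3: 110011 XOR 101011 = 011000
  pos 4: 110001 XOR 101011 = 011010
  pos 5: 110100 XOR 101011 = 011111
  pos 6: 111110 XOR 101011 = 010101
  pos 7: 101011 XOR 101011 = 000000
Remainder = 00000 (zero — the frame passes the CRC check).

00000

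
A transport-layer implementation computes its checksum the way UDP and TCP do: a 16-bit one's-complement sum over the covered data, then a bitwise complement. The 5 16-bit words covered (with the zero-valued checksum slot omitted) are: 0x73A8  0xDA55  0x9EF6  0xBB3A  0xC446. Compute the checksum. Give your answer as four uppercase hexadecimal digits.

One's-complement addition (fold any carry out of bit 15 back into bit 0):
  0x73A8 + 0xDA55 = 0x14DFD → wrap carry → 0x4DFE
  0x4DFE + 0x9EF6 = 0x0ECF4
  0xECF4 + 0xBB3A = 0x1A82E → wrap carry → 0xA82F
  0xA82F + 0xC446 = 0x16C75 → wrap carry → 0x6C76
One's-complement sum = 0x6C76.
Checksum = ~0x6C76 & 0xFFFF = 0x9389.

9389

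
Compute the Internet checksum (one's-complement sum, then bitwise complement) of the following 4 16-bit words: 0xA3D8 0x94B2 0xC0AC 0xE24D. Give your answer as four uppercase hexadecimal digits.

247A

One's-complement addition (fold any carry out of bit 15 back into bit 0):
  0xA3D8 + 0x94B2 = 0x1388A → wrap carry → 0x388B
  0x388B + 0xC0AC = 0x0F937
  0xF937 + 0xE24D = 0x1DB84 → wrap carry → 0xDB85
One's-complement sum = 0xDB85.
Checksum = ~0xDB85 & 0xFFFF = 0x247A.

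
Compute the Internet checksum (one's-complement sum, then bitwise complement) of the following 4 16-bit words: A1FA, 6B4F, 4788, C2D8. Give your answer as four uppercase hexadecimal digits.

One's-complement addition (fold any carry out of bit 15 back into bit 0):
  0xA1FA + 0x6B4F = 0x10D49 → wrap carry → 0x0D4A
  0x0D4A + 0x4788 = 0x054D2
  0x54D2 + 0xC2D8 = 0x117AA → wrap carry → 0x17AB
One's-complement sum = 0x17AB.
Checksum = ~0x17AB & 0xFFFF = 0xE854.

E854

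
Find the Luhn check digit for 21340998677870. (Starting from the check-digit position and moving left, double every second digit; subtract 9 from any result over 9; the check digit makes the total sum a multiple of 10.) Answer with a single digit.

8

Partial digits right→left: 0 7 8 7 7 6 8 9 9 0 4 3 1 2
Double every second digit counting from the check-digit position (so the 1st, 3rd, 5th, ... of the partial from the right).
  doubled (with −9 where >9): 0 7 5 7 9 8 2 → sum 38
  kept as-is: 7 7 6 9 0 3 2 → sum 34
Total = 38 + 34 = 72.
Check digit = (10 − (72 mod 10)) mod 10 = 8.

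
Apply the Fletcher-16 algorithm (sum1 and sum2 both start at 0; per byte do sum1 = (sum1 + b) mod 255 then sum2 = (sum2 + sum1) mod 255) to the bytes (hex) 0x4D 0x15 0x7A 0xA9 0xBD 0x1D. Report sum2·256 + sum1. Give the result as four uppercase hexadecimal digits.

Running sums (mod 255):
  after byte 0 (0x4D): sum1=77, sum2=77
  after byte 1 (0x15): sum1=98, sum2=175
  after byte 2 (0x7A): sum1=220, sum2=140
  after byte 3 (0xA9): sum1=134, sum2=19
  after byte 4 (0xBD): sum1=68, sum2=87
  after byte 5 (0x1D): sum1=97, sum2=184
Checksum = sum2·256 + sum1 = 184·256 + 97 = 47201 = 0xB861.

B861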